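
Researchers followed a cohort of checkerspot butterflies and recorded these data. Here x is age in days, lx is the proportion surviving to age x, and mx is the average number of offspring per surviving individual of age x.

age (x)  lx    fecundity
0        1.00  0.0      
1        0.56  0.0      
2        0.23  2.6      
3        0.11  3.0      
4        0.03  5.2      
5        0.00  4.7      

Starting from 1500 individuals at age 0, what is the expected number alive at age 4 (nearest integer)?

Expected survivors = N0 · l_4 = 1500 × 0.03 = 45 → 45

45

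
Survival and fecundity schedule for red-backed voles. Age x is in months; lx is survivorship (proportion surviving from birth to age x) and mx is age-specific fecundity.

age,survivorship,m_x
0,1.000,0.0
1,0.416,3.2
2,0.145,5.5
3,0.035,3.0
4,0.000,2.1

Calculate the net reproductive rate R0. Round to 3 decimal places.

lx·mx by age: 0, 1.3312, 0.7975, 0.105, 0
R0 = Σ lx·mx = 2.2337 → 2.234

2.234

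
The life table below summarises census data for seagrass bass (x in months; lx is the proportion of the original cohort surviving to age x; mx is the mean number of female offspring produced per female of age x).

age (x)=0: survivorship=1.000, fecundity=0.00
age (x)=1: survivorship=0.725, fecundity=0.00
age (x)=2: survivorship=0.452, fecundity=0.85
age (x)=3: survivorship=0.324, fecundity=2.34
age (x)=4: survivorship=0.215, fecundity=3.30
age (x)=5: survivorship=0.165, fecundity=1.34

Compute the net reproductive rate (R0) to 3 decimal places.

2.073

lx·mx by age: 0, 0, 0.3842, 0.75816, 0.7095, 0.2211
R0 = Σ lx·mx = 2.07296 → 2.073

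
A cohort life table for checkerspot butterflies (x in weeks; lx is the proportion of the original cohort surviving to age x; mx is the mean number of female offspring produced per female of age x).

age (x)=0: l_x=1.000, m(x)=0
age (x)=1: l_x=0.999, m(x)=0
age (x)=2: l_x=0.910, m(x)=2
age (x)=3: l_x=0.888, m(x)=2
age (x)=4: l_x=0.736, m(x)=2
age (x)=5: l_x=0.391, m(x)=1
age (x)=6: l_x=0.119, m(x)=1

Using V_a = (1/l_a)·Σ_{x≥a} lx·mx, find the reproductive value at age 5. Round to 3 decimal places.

1.304

lx·mx for x ≥ 5: 0.391, 0.119 → sum = 0.51
V_5 = 0.51 / l_5 = 0.51 / 0.391 = 1.304348… → 1.304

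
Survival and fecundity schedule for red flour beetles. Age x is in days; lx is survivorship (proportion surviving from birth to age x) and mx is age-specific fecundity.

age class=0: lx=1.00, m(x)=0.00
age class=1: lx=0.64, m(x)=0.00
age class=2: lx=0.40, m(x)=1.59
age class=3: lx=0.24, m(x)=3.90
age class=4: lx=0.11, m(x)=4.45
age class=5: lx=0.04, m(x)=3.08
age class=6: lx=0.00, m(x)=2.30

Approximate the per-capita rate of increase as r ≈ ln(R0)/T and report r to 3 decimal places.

0.257

R0 = Σ lx·mx = 0 + 0 + 0.636 + 0.936 + 0.4895 + 0.1232 + 0 = 2.1847
Σ x·lx·mx = 6.654; T = 6.654/2.1847 = 3.04573…
r ≈ ln(R0)/T = ln(2.1847)/3.04573… = 0.25658… → 0.257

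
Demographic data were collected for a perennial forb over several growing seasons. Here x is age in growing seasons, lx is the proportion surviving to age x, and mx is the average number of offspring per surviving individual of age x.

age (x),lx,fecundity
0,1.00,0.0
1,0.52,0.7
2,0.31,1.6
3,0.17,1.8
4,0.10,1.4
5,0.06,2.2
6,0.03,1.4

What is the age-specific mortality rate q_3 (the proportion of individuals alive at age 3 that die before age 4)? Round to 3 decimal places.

q_3 = (l_3 − l_4) / l_3 = (0.17 − 0.1) / 0.17
     = 0.07 / 0.17 = 0.411765… → 0.412

0.412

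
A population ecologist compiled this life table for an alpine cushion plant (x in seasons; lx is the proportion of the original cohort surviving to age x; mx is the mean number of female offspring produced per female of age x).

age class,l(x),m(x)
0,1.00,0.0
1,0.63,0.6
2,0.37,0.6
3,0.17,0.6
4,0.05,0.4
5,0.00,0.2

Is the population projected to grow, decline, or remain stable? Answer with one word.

R0 = Σ lx·mx = 0 + 0.378 + 0.222 + 0.102 + 0.02 + 0 = 0.722
R0 < 1, so the population is declining.

declining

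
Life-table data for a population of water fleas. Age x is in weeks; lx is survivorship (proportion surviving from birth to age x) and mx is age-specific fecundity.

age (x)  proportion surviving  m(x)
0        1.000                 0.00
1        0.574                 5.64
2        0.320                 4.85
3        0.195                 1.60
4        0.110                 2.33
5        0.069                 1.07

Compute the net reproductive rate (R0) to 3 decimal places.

5.431

lx·mx by age: 0, 3.23736, 1.552, 0.312, 0.2563, 0.07383
R0 = Σ lx·mx = 5.43149 → 5.431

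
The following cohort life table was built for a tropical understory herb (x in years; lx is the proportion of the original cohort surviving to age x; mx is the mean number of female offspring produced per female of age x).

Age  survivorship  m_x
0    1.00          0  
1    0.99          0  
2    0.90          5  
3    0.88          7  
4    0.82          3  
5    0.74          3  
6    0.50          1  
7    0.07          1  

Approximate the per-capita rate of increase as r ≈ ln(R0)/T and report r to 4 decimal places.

0.8480

R0 = Σ lx·mx = 0 + 0 + 4.5 + 6.16 + 2.46 + 2.22 + 0.5 + 0.07 = 15.91
Σ x·lx·mx = 51.91; T = 51.91/15.91 = 3.26273…
r ≈ ln(R0)/T = ln(15.91)/3.26273… = 0.848047… → 0.8480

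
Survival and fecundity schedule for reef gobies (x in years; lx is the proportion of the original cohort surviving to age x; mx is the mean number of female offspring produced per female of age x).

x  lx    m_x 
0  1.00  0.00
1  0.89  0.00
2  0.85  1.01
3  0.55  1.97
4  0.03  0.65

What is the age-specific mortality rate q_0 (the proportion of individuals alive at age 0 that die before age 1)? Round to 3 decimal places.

0.110

q_0 = (l_0 − l_1) / l_0 = (1 − 0.89) / 1
     = 0.11 / 1 = 0.11 → 0.110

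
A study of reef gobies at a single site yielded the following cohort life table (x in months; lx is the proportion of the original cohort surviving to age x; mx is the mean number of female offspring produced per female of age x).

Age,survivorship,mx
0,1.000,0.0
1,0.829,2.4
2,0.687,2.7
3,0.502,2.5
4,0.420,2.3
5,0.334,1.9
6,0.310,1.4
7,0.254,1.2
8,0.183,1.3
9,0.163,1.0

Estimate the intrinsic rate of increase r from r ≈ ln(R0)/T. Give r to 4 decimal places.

0.6560

R0 = Σ lx·mx = 0 + 1.9896 + 1.8549 + 1.255 + 0.966 + 0.6346 + 0.434 + 0.3048 + 0.2379 + 0.163 = 7.8398
Σ x·lx·mx = 24.6092; T = 24.6092/7.8398 = 3.13901…
r ≈ ln(R0)/T = ln(7.8398)/3.13901… = 0.656008… → 0.6560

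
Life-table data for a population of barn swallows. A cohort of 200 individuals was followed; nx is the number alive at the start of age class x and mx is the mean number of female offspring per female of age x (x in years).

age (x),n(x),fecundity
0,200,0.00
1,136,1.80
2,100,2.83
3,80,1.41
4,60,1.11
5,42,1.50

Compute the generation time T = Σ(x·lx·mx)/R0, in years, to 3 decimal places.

2.247

lx = nx/n0 = nx/200: 1, 0.68, 0.5, 0.4, 0.3, 0.21
lx·mx: 0, 1.224, 1.415, 0.564, 0.333, 0.315 → R0 = 3.851
x·lx·mx: 0, 1.224, 2.83, 1.692, 1.332, 1.575 → Σ = 8.653
T = 8.653 / 3.851 = 2.246949… → 2.247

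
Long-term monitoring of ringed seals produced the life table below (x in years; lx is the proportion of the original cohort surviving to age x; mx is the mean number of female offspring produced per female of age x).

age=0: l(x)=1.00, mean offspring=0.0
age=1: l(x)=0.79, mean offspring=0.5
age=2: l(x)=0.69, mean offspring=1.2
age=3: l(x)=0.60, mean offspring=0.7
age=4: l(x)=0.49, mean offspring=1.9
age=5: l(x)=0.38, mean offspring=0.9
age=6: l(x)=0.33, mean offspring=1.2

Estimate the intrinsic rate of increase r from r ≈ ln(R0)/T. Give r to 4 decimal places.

R0 = Σ lx·mx = 0 + 0.395 + 0.828 + 0.42 + 0.931 + 0.342 + 0.396 = 3.312
Σ x·lx·mx = 11.121; T = 11.121/3.312 = 3.35779…
r ≈ ln(R0)/T = ln(3.312)/3.35779… = 0.356649… → 0.3566

0.3566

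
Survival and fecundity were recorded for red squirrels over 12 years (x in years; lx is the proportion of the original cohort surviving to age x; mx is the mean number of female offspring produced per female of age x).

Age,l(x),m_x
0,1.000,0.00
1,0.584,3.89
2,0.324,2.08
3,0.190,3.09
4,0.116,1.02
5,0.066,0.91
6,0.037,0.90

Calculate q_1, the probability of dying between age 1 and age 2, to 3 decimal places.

q_1 = (l_1 − l_2) / l_1 = (0.584 − 0.324) / 0.584
     = 0.26 / 0.584 = 0.445205… → 0.445

0.445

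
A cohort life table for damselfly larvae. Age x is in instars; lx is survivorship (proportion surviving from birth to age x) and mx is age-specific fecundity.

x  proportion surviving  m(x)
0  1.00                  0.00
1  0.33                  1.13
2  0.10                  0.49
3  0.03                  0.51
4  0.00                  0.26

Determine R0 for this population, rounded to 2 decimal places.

lx·mx by age: 0, 0.3729, 0.049, 0.0153, 0
R0 = Σ lx·mx = 0.4372 → 0.44

0.44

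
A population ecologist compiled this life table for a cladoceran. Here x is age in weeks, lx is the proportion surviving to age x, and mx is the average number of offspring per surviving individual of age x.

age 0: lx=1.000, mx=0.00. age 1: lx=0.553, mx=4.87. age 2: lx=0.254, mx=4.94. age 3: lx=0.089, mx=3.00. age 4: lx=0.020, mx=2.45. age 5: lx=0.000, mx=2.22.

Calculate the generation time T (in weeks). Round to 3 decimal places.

lx·mx: 0, 2.69311, 1.25476, 0.267, 0.049, 0 → R0 = 4.26387
x·lx·mx: 0, 2.69311, 2.50952, 0.801, 0.196, 0 → Σ = 6.19963
T = 6.19963 / 4.26387 = 1.453991… → 1.454

1.454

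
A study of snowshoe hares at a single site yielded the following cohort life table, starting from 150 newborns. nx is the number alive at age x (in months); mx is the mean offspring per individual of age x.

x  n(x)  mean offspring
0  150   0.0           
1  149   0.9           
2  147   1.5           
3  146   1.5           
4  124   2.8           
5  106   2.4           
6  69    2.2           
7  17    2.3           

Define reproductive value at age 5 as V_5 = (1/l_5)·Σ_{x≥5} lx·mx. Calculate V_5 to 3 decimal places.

lx = nx/n0 = nx/150: 1, 0.99333…, 0.98, 0.97333…, 0.82667…, 0.70667…, 0.46, 0.11333…
lx·mx for x ≥ 5: 1.696…, 1.012, 0.260667… → sum = 2.968667…
V_5 = 2.968667… / l_5 = 2.968667… / 0.706667… = 4.200943… → 4.201

4.201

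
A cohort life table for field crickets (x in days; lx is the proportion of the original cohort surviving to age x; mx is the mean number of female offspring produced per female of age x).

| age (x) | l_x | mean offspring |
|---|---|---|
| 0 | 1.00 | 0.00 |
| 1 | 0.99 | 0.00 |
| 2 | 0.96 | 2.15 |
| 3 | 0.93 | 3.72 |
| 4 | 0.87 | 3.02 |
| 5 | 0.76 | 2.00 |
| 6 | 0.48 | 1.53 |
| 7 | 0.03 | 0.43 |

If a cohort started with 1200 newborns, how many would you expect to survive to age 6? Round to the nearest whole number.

Expected survivors = N0 · l_6 = 1200 × 0.48 = 576 → 576

576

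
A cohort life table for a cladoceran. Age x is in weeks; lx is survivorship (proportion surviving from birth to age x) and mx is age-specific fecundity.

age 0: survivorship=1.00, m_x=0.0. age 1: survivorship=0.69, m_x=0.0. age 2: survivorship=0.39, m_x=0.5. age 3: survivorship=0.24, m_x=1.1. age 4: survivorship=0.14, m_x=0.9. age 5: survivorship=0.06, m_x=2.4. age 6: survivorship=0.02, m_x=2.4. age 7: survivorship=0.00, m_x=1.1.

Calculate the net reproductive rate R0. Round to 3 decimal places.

0.777

lx·mx by age: 0, 0, 0.195, 0.264, 0.126, 0.144, 0.048, 0
R0 = Σ lx·mx = 0.777 → 0.777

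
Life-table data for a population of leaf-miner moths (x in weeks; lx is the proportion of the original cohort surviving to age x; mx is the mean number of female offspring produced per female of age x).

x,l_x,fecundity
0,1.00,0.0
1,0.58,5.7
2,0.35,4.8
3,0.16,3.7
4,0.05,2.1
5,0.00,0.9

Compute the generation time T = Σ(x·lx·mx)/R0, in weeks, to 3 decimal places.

1.559

lx·mx: 0, 3.306, 1.68, 0.592, 0.105, 0 → R0 = 5.683
x·lx·mx: 0, 3.306, 3.36, 1.776, 0.42, 0 → Σ = 8.862
T = 8.862 / 5.683 = 1.559388… → 1.559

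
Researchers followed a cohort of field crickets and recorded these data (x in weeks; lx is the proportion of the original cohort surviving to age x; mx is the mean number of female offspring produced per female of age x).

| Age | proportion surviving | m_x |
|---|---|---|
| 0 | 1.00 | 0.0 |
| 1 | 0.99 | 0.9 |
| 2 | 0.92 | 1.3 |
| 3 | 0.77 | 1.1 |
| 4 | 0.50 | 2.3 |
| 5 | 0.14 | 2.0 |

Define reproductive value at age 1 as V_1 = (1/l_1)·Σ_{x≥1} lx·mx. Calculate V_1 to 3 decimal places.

4.408

lx·mx for x ≥ 1: 0.891, 1.196, 0.847, 1.15, 0.28 → sum = 4.364
V_1 = 4.364 / l_1 = 4.364 / 0.99 = 4.408081… → 4.408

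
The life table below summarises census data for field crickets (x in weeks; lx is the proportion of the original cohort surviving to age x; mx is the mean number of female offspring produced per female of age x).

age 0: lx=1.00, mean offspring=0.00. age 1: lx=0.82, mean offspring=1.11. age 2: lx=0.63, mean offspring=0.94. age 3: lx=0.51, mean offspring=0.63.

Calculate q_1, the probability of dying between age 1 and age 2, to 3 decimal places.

0.232

q_1 = (l_1 − l_2) / l_1 = (0.82 − 0.63) / 0.82
     = 0.19 / 0.82 = 0.231707… → 0.232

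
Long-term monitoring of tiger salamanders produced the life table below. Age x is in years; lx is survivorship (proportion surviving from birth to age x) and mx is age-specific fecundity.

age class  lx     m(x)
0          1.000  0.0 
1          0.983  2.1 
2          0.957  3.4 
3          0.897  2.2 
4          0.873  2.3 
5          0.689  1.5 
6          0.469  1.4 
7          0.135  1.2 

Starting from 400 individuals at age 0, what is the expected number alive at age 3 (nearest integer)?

359

Expected survivors = N0 · l_3 = 400 × 0.897 = 358.8 → 359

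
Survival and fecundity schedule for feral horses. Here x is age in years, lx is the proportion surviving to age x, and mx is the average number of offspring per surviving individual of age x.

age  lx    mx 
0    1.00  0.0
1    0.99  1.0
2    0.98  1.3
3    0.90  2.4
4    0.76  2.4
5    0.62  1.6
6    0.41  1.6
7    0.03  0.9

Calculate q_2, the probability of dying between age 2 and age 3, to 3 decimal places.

q_2 = (l_2 − l_3) / l_2 = (0.98 − 0.9) / 0.98
     = 0.08 / 0.98 = 0.081633… → 0.082

0.082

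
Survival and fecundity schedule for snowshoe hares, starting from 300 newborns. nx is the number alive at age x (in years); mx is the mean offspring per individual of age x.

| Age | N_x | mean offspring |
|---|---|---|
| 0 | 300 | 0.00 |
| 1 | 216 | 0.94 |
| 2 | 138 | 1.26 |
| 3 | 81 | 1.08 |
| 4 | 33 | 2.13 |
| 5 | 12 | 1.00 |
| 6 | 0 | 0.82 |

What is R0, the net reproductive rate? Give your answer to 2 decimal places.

lx = nx/n0 = nx/300: 1, 0.72, 0.46, 0.27, 0.11, 0.04, 0
lx·mx by age: 0, 0.6768, 0.5796, 0.2916, 0.2343, 0.04, 0
R0 = Σ lx·mx = 1.8223 → 1.82

1.82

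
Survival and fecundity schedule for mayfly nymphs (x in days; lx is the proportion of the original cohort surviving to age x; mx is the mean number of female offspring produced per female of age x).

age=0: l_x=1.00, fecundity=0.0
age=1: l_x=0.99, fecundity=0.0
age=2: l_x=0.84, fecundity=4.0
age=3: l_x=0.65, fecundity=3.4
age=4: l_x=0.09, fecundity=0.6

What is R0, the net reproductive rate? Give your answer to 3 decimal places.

5.624

lx·mx by age: 0, 0, 3.36, 2.21, 0.054
R0 = Σ lx·mx = 5.624 → 5.624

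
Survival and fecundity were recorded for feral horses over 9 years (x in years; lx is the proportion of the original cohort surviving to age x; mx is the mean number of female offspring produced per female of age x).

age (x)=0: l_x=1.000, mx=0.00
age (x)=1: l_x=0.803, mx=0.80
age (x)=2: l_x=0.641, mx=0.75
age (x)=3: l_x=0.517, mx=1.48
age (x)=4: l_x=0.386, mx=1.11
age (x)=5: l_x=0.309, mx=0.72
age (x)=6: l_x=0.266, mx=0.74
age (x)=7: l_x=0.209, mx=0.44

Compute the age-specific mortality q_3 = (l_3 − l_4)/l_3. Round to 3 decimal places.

q_3 = (l_3 − l_4) / l_3 = (0.517 − 0.386) / 0.517
     = 0.131 / 0.517 = 0.253385… → 0.253

0.253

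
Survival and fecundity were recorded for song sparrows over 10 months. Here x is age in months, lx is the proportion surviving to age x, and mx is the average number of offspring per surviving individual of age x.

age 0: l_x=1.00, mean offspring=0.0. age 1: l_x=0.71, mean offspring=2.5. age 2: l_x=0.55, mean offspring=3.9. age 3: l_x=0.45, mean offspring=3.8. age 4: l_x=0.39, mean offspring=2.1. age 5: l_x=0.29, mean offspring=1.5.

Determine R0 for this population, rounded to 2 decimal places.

6.88

lx·mx by age: 0, 1.775, 2.145, 1.71, 0.819, 0.435
R0 = Σ lx·mx = 6.884 → 6.88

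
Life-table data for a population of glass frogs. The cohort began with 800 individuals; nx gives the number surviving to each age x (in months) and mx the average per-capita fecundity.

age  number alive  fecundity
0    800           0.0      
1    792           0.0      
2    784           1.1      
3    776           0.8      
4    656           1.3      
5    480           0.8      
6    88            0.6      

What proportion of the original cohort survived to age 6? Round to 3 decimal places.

0.110

l_6 = n_6/n_0 = 88/800 = 0.11 → 0.110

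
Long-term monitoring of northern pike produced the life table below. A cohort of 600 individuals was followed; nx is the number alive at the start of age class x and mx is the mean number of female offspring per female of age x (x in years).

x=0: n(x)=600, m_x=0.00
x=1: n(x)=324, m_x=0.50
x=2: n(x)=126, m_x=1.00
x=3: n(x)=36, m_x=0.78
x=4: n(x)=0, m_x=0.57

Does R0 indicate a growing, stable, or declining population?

declining

lx = nx/n0 = nx/600: 1, 0.54, 0.21, 0.06, 0
R0 = Σ lx·mx = 0 + 0.27 + 0.21 + 0.0468 + 0 = 0.5268
R0 < 1, so the population is declining.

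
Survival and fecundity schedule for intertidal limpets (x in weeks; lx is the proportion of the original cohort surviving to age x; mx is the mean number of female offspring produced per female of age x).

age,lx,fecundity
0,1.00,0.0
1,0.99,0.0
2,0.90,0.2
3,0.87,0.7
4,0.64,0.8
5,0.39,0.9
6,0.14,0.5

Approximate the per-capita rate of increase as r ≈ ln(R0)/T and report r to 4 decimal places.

R0 = Σ lx·mx = 0 + 0 + 0.18 + 0.609 + 0.512 + 0.351 + 0.07 = 1.722
Σ x·lx·mx = 6.41; T = 6.41/1.722 = 3.72242…
r ≈ ln(R0)/T = ln(1.722)/3.72242… = 0.146004… → 0.1460

0.1460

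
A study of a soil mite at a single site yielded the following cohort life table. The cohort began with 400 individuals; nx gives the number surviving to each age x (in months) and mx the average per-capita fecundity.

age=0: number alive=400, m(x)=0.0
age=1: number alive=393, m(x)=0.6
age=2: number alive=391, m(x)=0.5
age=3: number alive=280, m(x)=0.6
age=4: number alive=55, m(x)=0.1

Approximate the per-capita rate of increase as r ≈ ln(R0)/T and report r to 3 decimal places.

0.217

lx = nx/n0 = nx/400: 1, 0.9825, 0.9775, 0.7, 0.1375
R0 = Σ lx·mx = 0 + 0.5895 + 0.48875 + 0.42 + 0.01375 = 1.512
Σ x·lx·mx = 2.882; T = 2.882/1.512 = 1.90608…
r ≈ ln(R0)/T = ln(1.512)/1.90608… = 0.2169… → 0.217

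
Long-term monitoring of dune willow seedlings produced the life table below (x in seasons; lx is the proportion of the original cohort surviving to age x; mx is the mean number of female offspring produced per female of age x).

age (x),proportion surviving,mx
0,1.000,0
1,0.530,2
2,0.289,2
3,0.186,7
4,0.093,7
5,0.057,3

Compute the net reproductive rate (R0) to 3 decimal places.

3.762

lx·mx by age: 0, 1.06, 0.578, 1.302, 0.651, 0.171
R0 = Σ lx·mx = 3.762 → 3.762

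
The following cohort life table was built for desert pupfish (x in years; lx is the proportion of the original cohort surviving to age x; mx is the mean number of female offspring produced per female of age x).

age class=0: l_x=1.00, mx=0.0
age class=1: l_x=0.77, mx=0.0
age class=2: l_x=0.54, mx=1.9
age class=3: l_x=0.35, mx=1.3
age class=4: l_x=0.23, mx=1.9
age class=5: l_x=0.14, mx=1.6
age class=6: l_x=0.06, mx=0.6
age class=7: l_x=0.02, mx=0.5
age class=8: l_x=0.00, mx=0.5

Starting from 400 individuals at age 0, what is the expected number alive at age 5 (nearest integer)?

56

Expected survivors = N0 · l_5 = 400 × 0.14 = 56 → 56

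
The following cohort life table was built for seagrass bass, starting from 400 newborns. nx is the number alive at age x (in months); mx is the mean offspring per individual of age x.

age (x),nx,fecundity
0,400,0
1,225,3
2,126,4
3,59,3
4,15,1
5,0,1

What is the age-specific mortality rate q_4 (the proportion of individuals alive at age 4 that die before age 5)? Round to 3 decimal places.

1.000

lx = nx/n0 = nx/400: 1, 0.5625, 0.315, 0.1475, 0.0375, 0
q_4 = (l_4 − l_5) / l_4 = (0.0375 − 0) / 0.0375
     = 0.0375 / 0.0375 = 1 → 1.000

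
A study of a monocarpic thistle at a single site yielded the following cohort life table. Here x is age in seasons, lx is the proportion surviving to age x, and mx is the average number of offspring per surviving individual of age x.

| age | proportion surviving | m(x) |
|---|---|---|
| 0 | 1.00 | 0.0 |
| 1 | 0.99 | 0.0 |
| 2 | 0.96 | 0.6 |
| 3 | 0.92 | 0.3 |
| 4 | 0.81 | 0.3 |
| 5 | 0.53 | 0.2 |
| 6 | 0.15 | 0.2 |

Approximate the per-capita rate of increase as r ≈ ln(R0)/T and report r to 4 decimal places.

R0 = Σ lx·mx = 0 + 0 + 0.576 + 0.276 + 0.243 + 0.106 + 0.03 = 1.231
Σ x·lx·mx = 3.662; T = 3.662/1.231 = 2.97482…
r ≈ ln(R0)/T = ln(1.231)/2.97482… = 0.069862… → 0.0699

0.0699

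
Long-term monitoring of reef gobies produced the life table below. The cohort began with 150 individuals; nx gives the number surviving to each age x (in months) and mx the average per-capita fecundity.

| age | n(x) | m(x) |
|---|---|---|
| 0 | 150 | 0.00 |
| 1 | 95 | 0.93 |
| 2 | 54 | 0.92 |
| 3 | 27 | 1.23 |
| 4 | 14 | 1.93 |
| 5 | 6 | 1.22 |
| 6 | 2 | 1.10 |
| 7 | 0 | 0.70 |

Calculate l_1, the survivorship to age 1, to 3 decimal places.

0.633

l_1 = n_1/n_0 = 95/150 = 0.633333… → 0.633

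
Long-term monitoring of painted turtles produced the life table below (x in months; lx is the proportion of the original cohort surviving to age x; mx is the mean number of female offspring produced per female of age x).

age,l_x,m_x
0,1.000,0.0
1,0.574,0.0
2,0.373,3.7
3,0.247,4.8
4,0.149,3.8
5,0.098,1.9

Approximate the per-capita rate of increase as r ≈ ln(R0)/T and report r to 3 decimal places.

0.418

R0 = Σ lx·mx = 0 + 0 + 1.3801 + 1.1856 + 0.5662 + 0.1862 = 3.3181
Σ x·lx·mx = 9.5128; T = 9.5128/3.3181 = 2.86694…
r ≈ ln(R0)/T = ln(3.3181)/2.86694… = 0.41835… → 0.418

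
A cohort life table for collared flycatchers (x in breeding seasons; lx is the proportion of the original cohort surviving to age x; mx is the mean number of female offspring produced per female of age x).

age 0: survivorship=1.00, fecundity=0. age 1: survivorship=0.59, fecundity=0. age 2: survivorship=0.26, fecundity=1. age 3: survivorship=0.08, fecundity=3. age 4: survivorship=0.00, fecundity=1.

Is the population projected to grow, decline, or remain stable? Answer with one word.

R0 = Σ lx·mx = 0 + 0 + 0.26 + 0.24 + 0 = 0.5
R0 < 1, so the population is declining.

declining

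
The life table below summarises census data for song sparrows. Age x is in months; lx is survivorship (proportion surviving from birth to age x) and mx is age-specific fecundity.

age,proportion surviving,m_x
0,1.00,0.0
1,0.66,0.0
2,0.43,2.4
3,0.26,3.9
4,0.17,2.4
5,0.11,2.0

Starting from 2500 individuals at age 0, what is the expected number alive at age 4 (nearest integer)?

425

Expected survivors = N0 · l_4 = 2500 × 0.17 = 425 → 425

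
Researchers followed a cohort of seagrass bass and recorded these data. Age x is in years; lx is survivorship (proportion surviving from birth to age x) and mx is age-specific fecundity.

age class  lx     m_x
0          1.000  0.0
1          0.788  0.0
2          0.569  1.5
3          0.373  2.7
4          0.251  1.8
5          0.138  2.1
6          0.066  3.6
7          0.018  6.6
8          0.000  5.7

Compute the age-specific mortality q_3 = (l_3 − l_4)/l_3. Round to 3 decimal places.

0.327

q_3 = (l_3 − l_4) / l_3 = (0.373 − 0.251) / 0.373
     = 0.122 / 0.373 = 0.327078… → 0.327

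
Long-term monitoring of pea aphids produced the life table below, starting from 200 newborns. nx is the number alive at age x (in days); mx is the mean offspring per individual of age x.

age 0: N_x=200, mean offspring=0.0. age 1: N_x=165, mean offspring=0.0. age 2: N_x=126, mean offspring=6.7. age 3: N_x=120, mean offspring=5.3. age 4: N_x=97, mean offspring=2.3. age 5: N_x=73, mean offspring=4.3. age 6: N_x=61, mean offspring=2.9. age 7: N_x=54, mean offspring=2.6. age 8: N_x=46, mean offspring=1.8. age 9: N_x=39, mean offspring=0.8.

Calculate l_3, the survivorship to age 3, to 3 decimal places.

0.600

l_3 = n_3/n_0 = 120/200 = 0.6 → 0.600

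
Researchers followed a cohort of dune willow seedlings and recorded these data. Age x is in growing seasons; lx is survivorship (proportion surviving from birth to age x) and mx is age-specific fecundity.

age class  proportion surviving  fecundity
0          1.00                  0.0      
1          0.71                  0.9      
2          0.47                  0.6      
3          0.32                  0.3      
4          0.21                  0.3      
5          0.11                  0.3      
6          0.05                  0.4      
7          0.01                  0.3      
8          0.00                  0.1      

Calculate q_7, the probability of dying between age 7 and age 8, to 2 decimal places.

1.00

q_7 = (l_7 − l_8) / l_7 = (0.01 − 0) / 0.01
     = 0.01 / 0.01 = 1 → 1.00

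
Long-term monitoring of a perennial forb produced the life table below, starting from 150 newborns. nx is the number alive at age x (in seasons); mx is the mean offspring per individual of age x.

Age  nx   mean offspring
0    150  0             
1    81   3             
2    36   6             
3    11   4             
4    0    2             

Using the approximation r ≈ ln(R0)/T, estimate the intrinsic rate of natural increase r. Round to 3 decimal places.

0.754

lx = nx/n0 = nx/150: 1, 0.54, 0.24, 0.07333…, 0
R0 = Σ lx·mx = 0 + 1.62 + 1.44 + 0.29333… + 0 = 3.353333…
Σ x·lx·mx = 5.38…; T = 5.38…/3.353333… = 1.60437…
r ≈ ln(R0)/T = ln(3.353333…)/1.60437… = 0.75416… → 0.754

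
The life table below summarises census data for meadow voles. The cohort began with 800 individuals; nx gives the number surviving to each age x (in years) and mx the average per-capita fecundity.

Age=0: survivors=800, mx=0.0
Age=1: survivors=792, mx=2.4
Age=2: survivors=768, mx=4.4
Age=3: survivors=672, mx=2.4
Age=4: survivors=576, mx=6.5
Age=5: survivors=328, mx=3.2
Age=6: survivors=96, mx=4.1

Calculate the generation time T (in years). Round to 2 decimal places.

lx = nx/n0 = nx/800: 1, 0.99, 0.96, 0.84, 0.72, 0.41, 0.12
lx·mx: 0, 2.376, 4.224, 2.016, 4.68, 1.312, 0.492 → R0 = 15.1
x·lx·mx: 0, 2.376, 8.448, 6.048, 18.72, 6.56, 2.952 → Σ = 45.104
T = 45.104 / 15.1 = 2.98702… → 2.99

2.99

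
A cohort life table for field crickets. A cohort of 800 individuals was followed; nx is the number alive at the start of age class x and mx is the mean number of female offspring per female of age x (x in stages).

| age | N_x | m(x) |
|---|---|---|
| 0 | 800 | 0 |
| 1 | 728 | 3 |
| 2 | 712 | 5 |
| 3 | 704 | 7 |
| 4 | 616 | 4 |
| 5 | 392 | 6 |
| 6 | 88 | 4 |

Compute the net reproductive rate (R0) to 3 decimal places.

lx = nx/n0 = nx/800: 1, 0.91, 0.89, 0.88, 0.77, 0.49, 0.11
lx·mx by age: 0, 2.73, 4.45, 6.16, 3.08, 2.94, 0.44
R0 = Σ lx·mx = 19.8 → 19.800

19.800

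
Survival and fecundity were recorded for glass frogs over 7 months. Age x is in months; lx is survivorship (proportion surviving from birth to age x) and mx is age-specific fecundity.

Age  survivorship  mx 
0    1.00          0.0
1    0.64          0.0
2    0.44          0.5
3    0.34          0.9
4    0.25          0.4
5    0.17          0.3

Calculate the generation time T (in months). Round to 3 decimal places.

lx·mx: 0, 0, 0.22, 0.306, 0.1, 0.051 → R0 = 0.677
x·lx·mx: 0, 0, 0.44, 0.918, 0.4, 0.255 → Σ = 2.013
T = 2.013 / 0.677 = 2.973412… → 2.973

2.973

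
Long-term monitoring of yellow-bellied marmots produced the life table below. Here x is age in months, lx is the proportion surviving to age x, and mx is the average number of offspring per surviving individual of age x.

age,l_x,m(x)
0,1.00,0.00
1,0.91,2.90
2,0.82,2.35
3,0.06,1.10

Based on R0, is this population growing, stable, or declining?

R0 = Σ lx·mx = 0 + 2.639 + 1.927 + 0.066 = 4.632
R0 > 1, so the population is growing.

growing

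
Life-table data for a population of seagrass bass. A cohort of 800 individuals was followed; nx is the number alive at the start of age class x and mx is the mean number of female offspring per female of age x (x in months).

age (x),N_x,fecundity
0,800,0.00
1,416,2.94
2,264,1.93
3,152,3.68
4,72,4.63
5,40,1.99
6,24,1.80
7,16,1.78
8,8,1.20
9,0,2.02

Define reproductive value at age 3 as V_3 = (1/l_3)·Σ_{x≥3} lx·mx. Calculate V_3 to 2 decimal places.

lx = nx/n0 = nx/800: 1, 0.52, 0.33, 0.19, 0.09, 0.05, 0.03, 0.02, 0.01, 0
lx·mx for x ≥ 3: 0.6992, 0.4167, 0.0995, 0.054, 0.0356, 0.012, 0 → sum = 1.317
V_3 = 1.317 / l_3 = 1.317 / 0.19 = 6.931579… → 6.93

6.93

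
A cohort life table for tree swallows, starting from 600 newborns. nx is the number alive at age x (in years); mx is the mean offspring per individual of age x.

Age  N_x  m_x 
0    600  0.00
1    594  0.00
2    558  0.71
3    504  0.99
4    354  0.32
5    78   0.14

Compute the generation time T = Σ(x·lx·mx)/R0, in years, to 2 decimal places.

2.74

lx = nx/n0 = nx/600: 1, 0.99, 0.93, 0.84, 0.59, 0.13
lx·mx: 0, 0, 0.6603, 0.8316, 0.1888, 0.0182 → R0 = 1.6989
x·lx·mx: 0, 0, 1.3206, 2.4948, 0.7552, 0.091 → Σ = 4.6616
T = 4.6616 / 1.6989 = 2.743893… → 2.74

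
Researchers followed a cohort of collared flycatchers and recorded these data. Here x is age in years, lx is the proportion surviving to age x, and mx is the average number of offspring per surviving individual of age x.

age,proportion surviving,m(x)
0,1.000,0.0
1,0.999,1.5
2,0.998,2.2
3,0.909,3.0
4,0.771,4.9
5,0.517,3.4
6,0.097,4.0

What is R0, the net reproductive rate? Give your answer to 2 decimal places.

lx·mx by age: 0, 1.4985, 2.1956, 2.727, 3.7779, 1.7578, 0.388
R0 = Σ lx·mx = 12.3448 → 12.34

12.34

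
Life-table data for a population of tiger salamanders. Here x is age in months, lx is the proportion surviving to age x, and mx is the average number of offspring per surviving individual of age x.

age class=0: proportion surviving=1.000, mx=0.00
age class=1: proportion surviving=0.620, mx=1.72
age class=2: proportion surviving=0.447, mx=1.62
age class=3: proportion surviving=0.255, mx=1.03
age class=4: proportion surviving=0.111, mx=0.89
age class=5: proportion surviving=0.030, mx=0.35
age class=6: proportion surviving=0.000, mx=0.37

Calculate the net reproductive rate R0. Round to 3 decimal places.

2.162

lx·mx by age: 0, 1.0664, 0.72414, 0.26265, 0.09879, 0.0105, 0
R0 = Σ lx·mx = 2.16248 → 2.162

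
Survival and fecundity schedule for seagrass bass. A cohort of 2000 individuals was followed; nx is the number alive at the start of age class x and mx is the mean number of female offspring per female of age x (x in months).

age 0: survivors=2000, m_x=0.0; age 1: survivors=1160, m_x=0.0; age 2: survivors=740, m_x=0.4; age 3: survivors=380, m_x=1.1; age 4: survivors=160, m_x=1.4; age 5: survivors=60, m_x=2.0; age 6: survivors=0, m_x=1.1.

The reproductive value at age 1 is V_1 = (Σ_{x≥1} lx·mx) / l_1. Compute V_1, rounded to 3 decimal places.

lx = nx/n0 = nx/2000: 1, 0.58, 0.37, 0.19, 0.08, 0.03, 0
lx·mx for x ≥ 1: 0, 0.148, 0.209, 0.112, 0.06, 0 → sum = 0.529
V_1 = 0.529 / l_1 = 0.529 / 0.58 = 0.912069… → 0.912

0.912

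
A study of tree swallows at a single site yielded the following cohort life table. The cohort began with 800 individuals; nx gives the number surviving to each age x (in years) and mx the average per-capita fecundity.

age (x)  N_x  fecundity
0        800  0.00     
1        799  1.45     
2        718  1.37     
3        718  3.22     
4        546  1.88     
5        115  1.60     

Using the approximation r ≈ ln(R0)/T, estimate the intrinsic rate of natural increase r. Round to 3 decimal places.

lx = nx/n0 = nx/800: 1, 0.99875, 0.8975, 0.8975, 0.6825, 0.14375
R0 = Σ lx·mx = 0 + 1.44819… + 1.22958… + 2.88995… + 1.2831… + 0.23… = 7.080813…
Σ x·lx·mx = 18.859588…; T = 18.859588…/7.080813… = 2.66348…
r ≈ ln(R0)/T = ln(7.080813…)/2.66348… = 0.7349… → 0.735

0.735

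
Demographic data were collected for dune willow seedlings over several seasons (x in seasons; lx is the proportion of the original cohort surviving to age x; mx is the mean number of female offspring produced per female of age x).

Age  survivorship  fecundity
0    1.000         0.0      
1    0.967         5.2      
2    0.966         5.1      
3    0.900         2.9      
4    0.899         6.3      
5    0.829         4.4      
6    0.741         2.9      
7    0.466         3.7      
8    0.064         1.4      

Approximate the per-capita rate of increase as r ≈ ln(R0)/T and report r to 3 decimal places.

0.941

R0 = Σ lx·mx = 0 + 5.0284 + 4.9266 + 2.61 + 5.6637 + 3.6476 + 2.1489 + 1.7242 + 0.0896 = 25.839
Σ x·lx·mx = 89.284; T = 89.284/25.839 = 3.4554…
r ≈ ln(R0)/T = ln(25.839)/3.4554… = 0.9411… → 0.941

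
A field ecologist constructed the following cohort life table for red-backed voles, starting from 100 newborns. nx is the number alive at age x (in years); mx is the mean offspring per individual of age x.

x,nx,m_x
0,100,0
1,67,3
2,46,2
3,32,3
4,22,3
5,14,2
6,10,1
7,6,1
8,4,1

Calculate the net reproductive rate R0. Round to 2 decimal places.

5.03

lx = nx/n0 = nx/100: 1, 0.67, 0.46, 0.32, 0.22, 0.14, 0.1, 0.06, 0.04
lx·mx by age: 0, 2.01, 0.92, 0.96, 0.66, 0.28, 0.1, 0.06, 0.04
R0 = Σ lx·mx = 5.03 → 5.03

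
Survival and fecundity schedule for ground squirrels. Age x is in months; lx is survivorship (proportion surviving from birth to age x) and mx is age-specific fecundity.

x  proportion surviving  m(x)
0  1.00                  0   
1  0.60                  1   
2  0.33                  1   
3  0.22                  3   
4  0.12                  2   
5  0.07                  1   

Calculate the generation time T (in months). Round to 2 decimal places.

lx·mx: 0, 0.6, 0.33, 0.66, 0.24, 0.07 → R0 = 1.9
x·lx·mx: 0, 0.6, 0.66, 1.98, 0.96, 0.35 → Σ = 4.55
T = 4.55 / 1.9 = 2.394737… → 2.39

2.39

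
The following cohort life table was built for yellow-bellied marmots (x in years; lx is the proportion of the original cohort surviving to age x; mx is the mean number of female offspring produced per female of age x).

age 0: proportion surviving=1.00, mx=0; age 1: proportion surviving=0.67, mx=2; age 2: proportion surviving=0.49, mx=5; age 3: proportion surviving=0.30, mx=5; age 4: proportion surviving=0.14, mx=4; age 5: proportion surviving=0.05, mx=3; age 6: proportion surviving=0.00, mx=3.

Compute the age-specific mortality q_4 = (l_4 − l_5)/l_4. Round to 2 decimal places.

0.64

q_4 = (l_4 − l_5) / l_4 = (0.14 − 0.05) / 0.14
     = 0.09 / 0.14 = 0.642857… → 0.64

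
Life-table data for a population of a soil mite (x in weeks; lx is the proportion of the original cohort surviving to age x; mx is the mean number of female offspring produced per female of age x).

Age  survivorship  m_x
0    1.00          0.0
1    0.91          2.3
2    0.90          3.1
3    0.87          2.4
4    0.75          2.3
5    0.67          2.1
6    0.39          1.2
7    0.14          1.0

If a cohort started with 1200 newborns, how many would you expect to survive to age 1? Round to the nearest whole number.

1092

Expected survivors = N0 · l_1 = 1200 × 0.91 = 1092 → 1092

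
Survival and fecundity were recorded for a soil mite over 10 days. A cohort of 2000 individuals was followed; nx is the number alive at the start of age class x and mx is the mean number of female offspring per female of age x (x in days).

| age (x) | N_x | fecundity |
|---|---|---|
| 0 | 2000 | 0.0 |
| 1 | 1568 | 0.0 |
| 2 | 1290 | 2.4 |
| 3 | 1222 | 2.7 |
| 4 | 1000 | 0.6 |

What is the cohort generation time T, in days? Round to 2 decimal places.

lx = nx/n0 = nx/2000: 1, 0.784, 0.645, 0.611, 0.5
lx·mx: 0, 0, 1.548, 1.6497, 0.3 → R0 = 3.4977
x·lx·mx: 0, 0, 3.096, 4.9491, 1.2 → Σ = 9.2451
T = 9.2451 / 3.4977 = 2.643194… → 2.64

2.64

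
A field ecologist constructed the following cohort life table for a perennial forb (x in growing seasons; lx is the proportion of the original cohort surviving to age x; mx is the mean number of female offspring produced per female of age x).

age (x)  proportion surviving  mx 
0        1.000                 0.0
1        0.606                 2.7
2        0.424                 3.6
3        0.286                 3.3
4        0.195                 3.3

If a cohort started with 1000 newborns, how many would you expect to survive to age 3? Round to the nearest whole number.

Expected survivors = N0 · l_3 = 1000 × 0.286 = 286 → 286

286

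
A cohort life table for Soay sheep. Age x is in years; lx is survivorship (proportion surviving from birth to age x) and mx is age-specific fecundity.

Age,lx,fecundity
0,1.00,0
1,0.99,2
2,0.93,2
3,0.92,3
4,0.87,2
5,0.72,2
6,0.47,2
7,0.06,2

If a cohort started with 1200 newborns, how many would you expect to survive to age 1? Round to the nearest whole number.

1188

Expected survivors = N0 · l_1 = 1200 × 0.99 = 1188 → 1188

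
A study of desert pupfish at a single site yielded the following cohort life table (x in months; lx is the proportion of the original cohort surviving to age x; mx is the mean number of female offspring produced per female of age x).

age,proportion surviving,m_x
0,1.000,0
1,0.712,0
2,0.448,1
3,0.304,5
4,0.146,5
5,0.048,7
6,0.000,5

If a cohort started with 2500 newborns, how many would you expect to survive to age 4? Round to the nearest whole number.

Expected survivors = N0 · l_4 = 2500 × 0.146 = 365 → 365

365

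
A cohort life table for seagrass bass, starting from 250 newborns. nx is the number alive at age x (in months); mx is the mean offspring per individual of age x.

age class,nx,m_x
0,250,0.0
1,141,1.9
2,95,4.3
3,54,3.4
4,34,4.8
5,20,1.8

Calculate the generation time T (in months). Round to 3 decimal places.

2.331

lx = nx/n0 = nx/250: 1, 0.564, 0.38, 0.216, 0.136, 0.08
lx·mx: 0, 1.0716, 1.634, 0.7344, 0.6528, 0.144 → R0 = 4.2368
x·lx·mx: 0, 1.0716, 3.268, 2.2032, 2.6112, 0.72 → Σ = 9.874
T = 9.874 / 4.2368 = 2.330532… → 2.331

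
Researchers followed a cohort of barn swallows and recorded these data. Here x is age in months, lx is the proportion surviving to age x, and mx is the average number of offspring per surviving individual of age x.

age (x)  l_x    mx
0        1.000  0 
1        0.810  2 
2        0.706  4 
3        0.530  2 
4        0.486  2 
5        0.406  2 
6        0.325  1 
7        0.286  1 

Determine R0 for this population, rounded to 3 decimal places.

7.899

lx·mx by age: 0, 1.62, 2.824, 1.06, 0.972, 0.812, 0.325, 0.286
R0 = Σ lx·mx = 7.899 → 7.899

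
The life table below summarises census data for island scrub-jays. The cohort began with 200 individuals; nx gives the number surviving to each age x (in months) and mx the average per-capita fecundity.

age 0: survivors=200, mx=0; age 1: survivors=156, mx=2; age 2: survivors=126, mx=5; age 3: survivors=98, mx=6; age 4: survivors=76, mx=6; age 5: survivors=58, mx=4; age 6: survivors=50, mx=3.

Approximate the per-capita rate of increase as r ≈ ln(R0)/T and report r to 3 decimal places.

0.811

lx = nx/n0 = nx/200: 1, 0.78, 0.63, 0.49, 0.38, 0.29, 0.25
R0 = Σ lx·mx = 0 + 1.56 + 3.15 + 2.94 + 2.28 + 1.16 + 0.75 = 11.84
Σ x·lx·mx = 36.1; T = 36.1/11.84 = 3.04899…
r ≈ ln(R0)/T = ln(11.84)/3.04899… = 0.81059… → 0.811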